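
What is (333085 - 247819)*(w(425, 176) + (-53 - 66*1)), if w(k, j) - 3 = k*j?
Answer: 6368005944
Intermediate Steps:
w(k, j) = 3 + j*k (w(k, j) = 3 + k*j = 3 + j*k)
(333085 - 247819)*(w(425, 176) + (-53 - 66*1)) = (333085 - 247819)*((3 + 176*425) + (-53 - 66*1)) = 85266*((3 + 74800) + (-53 - 66)) = 85266*(74803 - 119) = 85266*74684 = 6368005944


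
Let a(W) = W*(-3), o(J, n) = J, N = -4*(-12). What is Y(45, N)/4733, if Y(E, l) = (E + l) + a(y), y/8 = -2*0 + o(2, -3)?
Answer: 45/4733 ≈ 0.0095077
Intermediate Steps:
N = 48
y = 16 (y = 8*(-2*0 + 2) = 8*(0 + 2) = 8*2 = 16)
a(W) = -3*W
Y(E, l) = -48 + E + l (Y(E, l) = (E + l) - 3*16 = (E + l) - 48 = -48 + E + l)
Y(45, N)/4733 = (-48 + 45 + 48)/4733 = 45*(1/4733) = 45/4733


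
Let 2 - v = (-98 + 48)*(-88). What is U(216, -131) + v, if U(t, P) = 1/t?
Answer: -949967/216 ≈ -4398.0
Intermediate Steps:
v = -4398 (v = 2 - (-98 + 48)*(-88) = 2 - (-50)*(-88) = 2 - 1*4400 = 2 - 4400 = -4398)
U(216, -131) + v = 1/216 - 4398 = -949967/216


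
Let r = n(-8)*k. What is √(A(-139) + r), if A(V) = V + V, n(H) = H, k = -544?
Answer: √4074 ≈ 63.828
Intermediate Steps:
A(V) = 2*V
r = 4352 (r = -8*(-544) = 4352)
√(A(-139) + r) = √(2*(-139) + 4352) = √(-278 + 4352) = √4074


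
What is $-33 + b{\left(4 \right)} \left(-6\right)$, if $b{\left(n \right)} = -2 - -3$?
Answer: $-39$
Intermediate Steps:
$b{\left(n \right)} = 1$ ($b{\left(n \right)} = -2 + 3 = 1$)
$-33 + b{\left(4 \right)} \left(-6\right) = -33 + 1 \left(-6\right) = -33 - 6 = -39$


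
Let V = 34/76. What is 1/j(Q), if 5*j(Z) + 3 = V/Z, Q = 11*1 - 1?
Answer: -1900/1123 ≈ -1.6919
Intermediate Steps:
V = 17/38 (V = 34*(1/76) = 17/38 ≈ 0.44737)
Q = 10 (Q = 11 - 1 = 10)
j(Z) = -3/5 + 17/(190*Z) (j(Z) = -3/5 + (17/(38*Z))/5 = -3/5 + 17/(190*Z))
1/j(Q) = 1/((1/190)*(17 - 114*10)/10) = 1/((1/190)*(1/10)*(17 - 1140)) = 1/((1/190)*(1/10)*(-1123)) = 1/(-1123/1900) = -1900/1123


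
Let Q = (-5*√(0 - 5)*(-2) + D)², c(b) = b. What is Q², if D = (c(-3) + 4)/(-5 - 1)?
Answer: 323892001/1296 + 89995*I*√5/27 ≈ 2.4992e+5 + 7453.1*I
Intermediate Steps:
D = -⅙ (D = (-3 + 4)/(-5 - 1) = 1/(-6) = 1*(-⅙) = -⅙ ≈ -0.16667)
Q = (-⅙ + 10*I*√5)² (Q = (-5*√(0 - 5)*(-2) - ⅙)² = (-5*I*√5*(-2) - ⅙)² = (10*I*√5 - ⅙)² = (-⅙ + 10*I*√5)² ≈ -499.97 - 7.454*I)
Q² = ((1 - 60*I*√5)²/36)² = (1 - 60*I*√5)⁴/1296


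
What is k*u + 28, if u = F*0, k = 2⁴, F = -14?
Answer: 28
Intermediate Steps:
k = 16
u = 0 (u = -14*0 = 0)
k*u + 28 = 16*0 + 28 = 0 + 28 = 28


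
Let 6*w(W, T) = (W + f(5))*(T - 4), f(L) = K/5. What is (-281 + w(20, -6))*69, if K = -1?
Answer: -21666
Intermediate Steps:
f(L) = -⅕ (f(L) = -1/5 = -1*⅕ = -⅕)
w(W, T) = (-4 + T)*(-⅕ + W)/6 (w(W, T) = ((W - ⅕)*(T - 4))/6 = ((-⅕ + W)*(-4 + T))/6 = ((-4 + T)*(-⅕ + W))/6 = (-4 + T)*(-⅕ + W)/6)
(-281 + w(20, -6))*69 = (-281 + (2/15 - ⅔*20 - 1/30*(-6) + (⅙)*(-6)*20))*69 = (-281 + (2/15 - 40/3 + ⅕ - 20))*69 = (-281 - 33)*69 = -314*69 = -21666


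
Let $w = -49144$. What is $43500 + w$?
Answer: $-5644$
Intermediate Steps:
$43500 + w = 43500 - 49144 = -5644$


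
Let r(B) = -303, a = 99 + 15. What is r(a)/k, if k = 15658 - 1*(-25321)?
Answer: -303/40979 ≈ -0.0073940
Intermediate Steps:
a = 114
k = 40979 (k = 15658 + 25321 = 40979)
r(a)/k = -303/40979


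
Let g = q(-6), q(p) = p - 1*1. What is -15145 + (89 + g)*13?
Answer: -14079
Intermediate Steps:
q(p) = -1 + p (q(p) = p - 1 = -1 + p)
g = -7 (g = -1 - 6 = -7)
-15145 + (89 + g)*13 = -15145 + (89 - 7)*13 = -15145 + 82*13 = -15145 + 1066 = -14079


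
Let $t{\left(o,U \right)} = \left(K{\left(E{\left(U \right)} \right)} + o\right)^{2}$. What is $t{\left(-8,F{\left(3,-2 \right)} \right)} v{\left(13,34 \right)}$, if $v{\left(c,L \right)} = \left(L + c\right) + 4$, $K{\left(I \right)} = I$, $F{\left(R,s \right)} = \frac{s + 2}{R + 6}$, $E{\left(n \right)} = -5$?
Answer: $8619$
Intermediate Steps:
$F{\left(R,s \right)} = \frac{2 + s}{6 + R}$
$t{\left(o,U \right)} = \left(-5 + o\right)^{2}$
$v{\left(c,L \right)} = 4 + L + c$
$t{\left(-8,F{\left(3,-2 \right)} \right)} v{\left(13,34 \right)} = \left(-5 - 8\right)^{2} \left(4 + 34 + 13\right) = \left(-13\right)^{2} \cdot 51 = 169 \cdot 51 = 8619$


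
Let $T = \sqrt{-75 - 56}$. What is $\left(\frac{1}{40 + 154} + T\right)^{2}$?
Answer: $- \frac{4930315}{37636} + \frac{i \sqrt{131}}{97} \approx -131.0 + 0.118 i$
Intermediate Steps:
$T = i \sqrt{131}$ ($T = \sqrt{-131} = i \sqrt{131} \approx 11.446 i$)
$\left(\frac{1}{40 + 154} + T\right)^{2} = \left(\frac{1}{40 + 154} + i \sqrt{131}\right)^{2} = \left(\frac{1}{194} + i \sqrt{131}\right)^{2}$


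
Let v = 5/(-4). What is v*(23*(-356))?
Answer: 10235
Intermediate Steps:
v = -5/4 (v = 5*(-1/4) = -5/4 ≈ -1.2500)
v*(23*(-356)) = -115*(-356)/4 = -5/4*(-8188) = 10235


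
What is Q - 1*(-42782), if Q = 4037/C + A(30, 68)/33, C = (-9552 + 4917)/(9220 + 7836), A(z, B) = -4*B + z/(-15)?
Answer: 1423411148/50985 ≈ 27918.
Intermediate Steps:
A(z, B) = -4*B - z/15 (A(z, B) = -4*B + z*(-1/15) = -4*B - z/15)
C = -4635/17056 ≈ -0.27175
Q = -757829122/50985 (Q = 4037/(-4635/17056) + (-4*68 - 1/15*30)/33 = 4037*(-17056/4635) + (-272 - 2)*(1/33) = -68855072/4635 - 274*1/33 = -68855072/4635 - 274/33 = -757829122/50985 ≈ -14864.)
Q - 1*(-42782) = -757829122/50985 - 1*(-42782) = -757829122/50985 + 42782 = 1423411148/50985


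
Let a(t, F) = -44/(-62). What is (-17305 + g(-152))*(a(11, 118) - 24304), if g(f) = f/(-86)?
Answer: 560560470678/1333 ≈ 4.2053e+8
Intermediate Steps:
g(f) = -f/86 (g(f) = f*(-1/86) = -f/86)
a(t, F) = 22/31 (a(t, F) = -44*(-1/62) = 22/31)
(-17305 + g(-152))*(a(11, 118) - 24304) = (-17305 - 1/86*(-152))*(22/31 - 24304) = (-17305 + 76/43)*(-753402/31) = -744039/43*(-753402/31) = 560560470678/1333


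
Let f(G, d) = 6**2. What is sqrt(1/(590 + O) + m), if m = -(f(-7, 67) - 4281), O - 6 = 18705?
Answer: sqrt(1581383930546)/19301 ≈ 65.154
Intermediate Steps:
O = 18711 (O = 6 + 18705 = 18711)
f(G, d) = 36
m = 4245 (m = -(36 - 4281) = -1*(-4245) = 4245)
sqrt(1/(590 + O) + m) = sqrt(1/(590 + 18711) + 4245) = sqrt(1/19301 + 4245) = sqrt(81932746/19301) = sqrt(1581383930546)/19301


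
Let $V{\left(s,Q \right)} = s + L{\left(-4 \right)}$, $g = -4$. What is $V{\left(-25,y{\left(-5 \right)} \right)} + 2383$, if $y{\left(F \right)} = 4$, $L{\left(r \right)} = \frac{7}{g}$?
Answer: $\frac{9425}{4} \approx 2356.3$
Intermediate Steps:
$L{\left(r \right)} = - \frac{7}{4}$ ($L{\left(r \right)} = \frac{7}{-4} = 7 \left(- \frac{1}{4}\right) = - \frac{7}{4}$)
$V{\left(s,Q \right)} = - \frac{7}{4} + s$ ($V{\left(s,Q \right)} = s - \frac{7}{4} = - \frac{7}{4} + s$)
$V{\left(-25,y{\left(-5 \right)} \right)} + 2383 = \left(- \frac{7}{4} - 25\right) + 2383 = - \frac{107}{4} + 2383 = \frac{9425}{4}$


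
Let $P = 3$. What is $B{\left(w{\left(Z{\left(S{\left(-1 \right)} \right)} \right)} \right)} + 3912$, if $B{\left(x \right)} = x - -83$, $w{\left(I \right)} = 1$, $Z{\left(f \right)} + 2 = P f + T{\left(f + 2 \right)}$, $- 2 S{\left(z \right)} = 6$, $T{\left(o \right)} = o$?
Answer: $3996$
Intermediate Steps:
$S{\left(z \right)} = -3$ ($S{\left(z \right)} = \left(- \frac{1}{2}\right) 6 = -3$)
$Z{\left(f \right)} = 4 f$ ($Z{\left(f \right)} = -2 + \left(3 f + \left(f + 2\right)\right) = -2 + \left(3 f + \left(2 + f\right)\right) = -2 + \left(2 + 4 f\right) = 4 f$)
$B{\left(x \right)} = 83 + x$ ($B{\left(x \right)} = x + 83 = 83 + x$)
$B{\left(w{\left(Z{\left(S{\left(-1 \right)} \right)} \right)} \right)} + 3912 = \left(83 + 1\right) + 3912 = 84 + 3912 = 3996$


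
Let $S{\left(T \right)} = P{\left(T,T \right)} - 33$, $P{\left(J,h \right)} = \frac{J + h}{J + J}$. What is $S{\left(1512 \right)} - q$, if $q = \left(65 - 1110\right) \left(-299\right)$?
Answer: $-312487$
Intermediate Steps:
$P{\left(J,h \right)} = \frac{J + h}{2 J}$
$S{\left(T \right)} = -32$ ($S{\left(T \right)} = \frac{T + T}{2 T} - 33 = \frac{2 T}{2 T} - 33 = 1 - 33 = -32$)
$q = 312455$ ($q = \left(-1045\right) \left(-299\right) = 312455$)
$S{\left(1512 \right)} - q = -32 - 312455 = -312487$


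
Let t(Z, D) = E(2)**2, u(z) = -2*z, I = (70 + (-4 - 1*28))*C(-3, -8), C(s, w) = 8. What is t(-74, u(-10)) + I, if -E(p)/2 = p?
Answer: 320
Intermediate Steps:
E(p) = -2*p
I = 304 (I = (70 + (-4 - 1*28))*8 = (70 + (-4 - 28))*8 = (70 - 32)*8 = 38*8 = 304)
t(Z, D) = 16 (t(Z, D) = (-2*2)**2 = (-4)**2 = 16)
t(-74, u(-10)) + I = 16 + 304 = 320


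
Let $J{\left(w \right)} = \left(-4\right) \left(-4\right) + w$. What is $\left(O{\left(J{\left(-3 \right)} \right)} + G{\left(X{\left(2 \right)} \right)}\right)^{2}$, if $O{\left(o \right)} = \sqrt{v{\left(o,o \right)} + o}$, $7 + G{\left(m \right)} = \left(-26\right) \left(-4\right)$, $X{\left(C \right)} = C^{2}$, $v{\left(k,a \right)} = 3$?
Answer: $10201$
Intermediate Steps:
$J{\left(w \right)} = 16 + w$
$G{\left(m \right)} = 97$ ($G{\left(m \right)} = -7 - -104 = -7 + 104 = 97$)
$O{\left(o \right)} = \sqrt{3 + o}$
$\left(O{\left(J{\left(-3 \right)} \right)} + G{\left(X{\left(2 \right)} \right)}\right)^{2} = \left(\sqrt{3 + \left(16 - 3\right)} + 97\right)^{2} = \left(\sqrt{3 + 13} + 97\right)^{2} = \left(\sqrt{16} + 97\right)^{2} = \left(4 + 97\right)^{2} = 101^{2} = 10201$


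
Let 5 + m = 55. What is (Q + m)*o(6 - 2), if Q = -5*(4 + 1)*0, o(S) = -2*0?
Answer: 0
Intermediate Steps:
o(S) = 0
m = 50 (m = -5 + 55 = 50)
Q = 0 (Q = -25*0 = -5*0 = 0)
(Q + m)*o(6 - 2) = (0 + 50)*0 = 50*0 = 0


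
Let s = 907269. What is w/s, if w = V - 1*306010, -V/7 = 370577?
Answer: -966683/302423 ≈ -3.1965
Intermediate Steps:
V = -2594039 (V = -7*370577 = -2594039)
w = -2900049 (w = -2594039 - 1*306010 = -2594039 - 306010 = -2900049)
w/s = -2900049/907269 = -2900049*1/907269 = -966683/302423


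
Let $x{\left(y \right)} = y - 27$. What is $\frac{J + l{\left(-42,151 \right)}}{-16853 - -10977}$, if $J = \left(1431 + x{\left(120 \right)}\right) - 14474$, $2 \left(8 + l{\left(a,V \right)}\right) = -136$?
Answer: $\frac{501}{226} \approx 2.2168$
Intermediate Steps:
$x{\left(y \right)} = -27 + y$
$l{\left(a,V \right)} = -76$ ($l{\left(a,V \right)} = -8 + \frac{1}{2} \left(-136\right) = -8 - 68 = -76$)
$J = -12950$ ($J = \left(1431 + \left(-27 + 120\right)\right) - 14474 = \left(1431 + 93\right) - 14474 = 1524 - 14474 = -12950$)
$\frac{J + l{\left(-42,151 \right)}}{-16853 - -10977} = \frac{-12950 - 76}{-16853 - -10977} = - \frac{13026}{-16853 + \left(-424 + 11401\right)} = - \frac{13026}{-16853 + 10977} = - \frac{13026}{-5876} = \left(-13026\right) \left(- \frac{1}{5876}\right) = \frac{501}{226}$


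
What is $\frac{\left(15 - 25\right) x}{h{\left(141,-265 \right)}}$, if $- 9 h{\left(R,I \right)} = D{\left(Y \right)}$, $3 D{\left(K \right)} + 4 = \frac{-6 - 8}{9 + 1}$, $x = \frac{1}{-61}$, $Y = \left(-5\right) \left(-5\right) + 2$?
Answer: $\frac{50}{61} \approx 0.81967$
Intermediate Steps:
$Y = 27$ ($Y = 25 + 2 = 27$)
$x = - \frac{1}{61} \approx -0.016393$
$D{\left(K \right)} = - \frac{9}{5}$ ($D{\left(K \right)} = - \frac{4}{3} + \frac{\left(-6 - 8\right) \frac{1}{9 + 1}}{3} = - \frac{4}{3} + \frac{\left(-14\right) \frac{1}{10}}{3} = - \frac{4}{3} + \frac{1}{3} \left(- \frac{7}{5}\right) = - \frac{4}{3} - \frac{7}{15} = - \frac{9}{5}$)
$h{\left(R,I \right)} = \frac{1}{5}$ ($h{\left(R,I \right)} = \left(- \frac{1}{9}\right) \left(- \frac{9}{5}\right) = \frac{1}{5}$)
$\frac{\left(15 - 25\right) x}{h{\left(141,-265 \right)}} = \left(15 - 25\right) \left(- \frac{1}{61}\right) \frac{1}{\frac{1}{5}} = \left(-10\right) \left(- \frac{1}{61}\right) 5 = \frac{10}{61} \cdot 5 = \frac{50}{61}$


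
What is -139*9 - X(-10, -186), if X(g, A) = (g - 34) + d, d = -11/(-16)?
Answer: -19323/16 ≈ -1207.7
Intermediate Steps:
d = 11/16 (d = -11*(-1/16) = 11/16 ≈ 0.68750)
X(g, A) = -533/16 + g (X(g, A) = (g - 34) + 11/16 = (-34 + g) + 11/16 = -533/16 + g)
-139*9 - X(-10, -186) = -139*9 - (-533/16 - 10) = -1251 - 1*(-693/16) = -1251 + 693/16 = -19323/16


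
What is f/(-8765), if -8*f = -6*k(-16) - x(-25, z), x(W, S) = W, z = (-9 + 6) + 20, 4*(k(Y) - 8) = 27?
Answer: -127/140240 ≈ -0.00090559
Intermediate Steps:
k(Y) = 59/4 (k(Y) = 8 + (¼)*27 = 8 + 27/4 = 59/4)
z = 17 (z = -3 + 20 = 17)
f = 127/16 (f = -(-6*59/4 - 1*(-25))/8 = -(-177/2 + 25)/8 = -⅛*(-127/2) = 127/16 ≈ 7.9375)
f/(-8765) = (127/16)/(-8765) = (127/16)*(-1/8765) = -127/140240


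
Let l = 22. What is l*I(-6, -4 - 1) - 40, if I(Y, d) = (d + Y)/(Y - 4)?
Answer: -79/5 ≈ -15.800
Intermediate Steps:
I(Y, d) = (Y + d)/(-4 + Y)
l*I(-6, -4 - 1) - 40 = 22*((-6 + (-4 - 1))/(-4 - 6)) - 40 = 22*((-6 - 5)/(-10)) - 40 = 22*(-⅒*(-11)) - 40 = 22*(11/10) - 40 = 121/5 - 40 = -79/5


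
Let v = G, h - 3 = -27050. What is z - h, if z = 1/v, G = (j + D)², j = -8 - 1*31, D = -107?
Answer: 576533853/21316 ≈ 27047.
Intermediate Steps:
h = -27047 (h = 3 - 27050 = -27047)
j = -39 (j = -8 - 31 = -39)
G = 21316 (G = (-39 - 107)² = (-146)² = 21316)
v = 21316
z = 1/21316 ≈ 4.6913e-5
z - h = 1/21316 - 1*(-27047) = 1/21316 + 27047 = 576533853/21316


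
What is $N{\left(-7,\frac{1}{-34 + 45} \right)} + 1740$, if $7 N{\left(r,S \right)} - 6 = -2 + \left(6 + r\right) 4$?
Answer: $1740$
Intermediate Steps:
$N{\left(r,S \right)} = 4 + \frac{4 r}{7}$ ($N{\left(r,S \right)} = \frac{6}{7} + \frac{-2 + \left(6 + r\right) 4}{7} = \frac{6}{7} + \frac{-2 + \left(24 + 4 r\right)}{7} = \frac{6}{7} + \frac{22 + 4 r}{7} = \frac{6}{7} + \left(\frac{22}{7} + \frac{4 r}{7}\right) = 4 + \frac{4 r}{7}$)
$N{\left(-7,\frac{1}{-34 + 45} \right)} + 1740 = \left(4 + \frac{4}{7} \left(-7\right)\right) + 1740 = \left(4 - 4\right) + 1740 = 0 + 1740 = 1740$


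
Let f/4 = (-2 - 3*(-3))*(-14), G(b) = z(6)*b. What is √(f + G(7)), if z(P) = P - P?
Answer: 14*I*√2 ≈ 19.799*I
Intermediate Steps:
z(P) = 0
G(b) = 0 (G(b) = 0*b = 0)
f = -392 (f = 4*((-2 - 3*(-3))*(-14)) = 4*((-2 + 9)*(-14)) = 4*(7*(-14)) = 4*(-98) = -392)
√(f + G(7)) = √(-392 + 0) = √(-392) = 14*I*√2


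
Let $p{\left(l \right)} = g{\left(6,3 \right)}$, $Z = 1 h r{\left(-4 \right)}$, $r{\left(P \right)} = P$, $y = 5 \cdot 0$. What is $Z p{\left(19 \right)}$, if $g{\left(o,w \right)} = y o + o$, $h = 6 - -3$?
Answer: $-216$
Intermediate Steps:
$h = 9$ ($h = 6 + 3 = 9$)
$y = 0$
$g{\left(o,w \right)} = o$ ($g{\left(o,w \right)} = 0 o + o = 0 + o = o$)
$Z = -36$ ($Z = 1 \cdot 9 \left(-4\right) = 9 \left(-4\right) = -36$)
$p{\left(l \right)} = 6$
$Z p{\left(19 \right)} = \left(-36\right) 6 = -216$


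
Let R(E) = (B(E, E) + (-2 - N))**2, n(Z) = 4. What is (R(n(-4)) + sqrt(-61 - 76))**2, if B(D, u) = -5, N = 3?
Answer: (100 + I*sqrt(137))**2 ≈ 9863.0 + 2340.9*I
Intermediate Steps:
R(E) = 100 (R(E) = (-5 + (-2 - 1*3))**2 = (-5 + (-2 - 3))**2 = (-5 - 5)**2 = (-10)**2 = 100)
(R(n(-4)) + sqrt(-61 - 76))**2 = (100 + sqrt(-61 - 76))**2 = (100 + sqrt(-137))**2 = (100 + I*sqrt(137))**2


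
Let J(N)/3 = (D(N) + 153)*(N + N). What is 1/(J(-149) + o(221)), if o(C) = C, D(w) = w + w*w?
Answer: -1/19851049 ≈ -5.0375e-8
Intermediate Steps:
D(w) = w + w²
J(N) = 6*N*(153 + N*(1 + N)) (J(N) = 3*((N*(1 + N) + 153)*(N + N)) = 3*((153 + N*(1 + N))*(2*N)) = 3*(2*N*(153 + N*(1 + N))) = 6*N*(153 + N*(1 + N)))
1/(J(-149) + o(221)) = 1/(6*(-149)*(153 - 149*(1 - 149)) + 221) = 1/(6*(-149)*(153 - 149*(-148)) + 221) = 1/(6*(-149)*(153 + 22052) + 221) = 1/(6*(-149)*22205 + 221) = 1/(-19851270 + 221) = 1/(-19851049) = -1/19851049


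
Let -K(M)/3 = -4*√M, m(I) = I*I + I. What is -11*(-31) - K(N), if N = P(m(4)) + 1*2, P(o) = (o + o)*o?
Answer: 341 - 12*√802 ≈ 1.1647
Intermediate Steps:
m(I) = I + I² (m(I) = I² + I = I + I²)
P(o) = 2*o² (P(o) = (2*o)*o = 2*o²)
N = 802 (N = 2*(4*(1 + 4))² + 1*2 = 2*(4*5)² + 2 = 2*20² + 2 = 2*400 + 2 = 800 + 2 = 802)
K(M) = 12*√M (K(M) = -(-12)*√M = 12*√M)
-11*(-31) - K(N) = -11*(-31) - 12*√802 = 341 - 12*√802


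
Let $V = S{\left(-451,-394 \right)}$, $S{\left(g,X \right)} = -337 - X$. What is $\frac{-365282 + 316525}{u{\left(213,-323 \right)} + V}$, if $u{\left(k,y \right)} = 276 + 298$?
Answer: $- \frac{48757}{631} \approx -77.269$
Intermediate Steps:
$u{\left(k,y \right)} = 574$
$V = 57$ ($V = -337 - -394 = -337 + 394 = 57$)
$\frac{-365282 + 316525}{u{\left(213,-323 \right)} + V} = \frac{-365282 + 316525}{574 + 57} = - \frac{48757}{631}$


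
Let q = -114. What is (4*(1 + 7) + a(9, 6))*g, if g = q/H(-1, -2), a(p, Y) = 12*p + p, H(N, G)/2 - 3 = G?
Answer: -8493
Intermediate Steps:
H(N, G) = 6 + 2*G
a(p, Y) = 13*p
g = -57 (g = -114/(6 + 2*(-2)) = -114/(6 - 4) = -114/2 = -114*½ = -57)
(4*(1 + 7) + a(9, 6))*g = (4*(1 + 7) + 13*9)*(-57) = (4*8 + 117)*(-57) = (32 + 117)*(-57) = 149*(-57) = -8493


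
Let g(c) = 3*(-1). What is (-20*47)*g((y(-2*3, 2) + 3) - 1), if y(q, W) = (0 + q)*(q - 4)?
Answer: 2820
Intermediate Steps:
y(q, W) = q*(-4 + q)
g(c) = -3
(-20*47)*g((y(-2*3, 2) + 3) - 1) = -20*47*(-3) = -940*(-3) = 2820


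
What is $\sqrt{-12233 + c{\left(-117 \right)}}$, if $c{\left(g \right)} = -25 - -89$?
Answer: $i \sqrt{12169} \approx 110.31 i$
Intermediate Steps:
$c{\left(g \right)} = 64$ ($c{\left(g \right)} = -25 + 89 = 64$)
$\sqrt{-12233 + c{\left(-117 \right)}} = \sqrt{-12233 + 64} = \sqrt{-12169} = i \sqrt{12169}$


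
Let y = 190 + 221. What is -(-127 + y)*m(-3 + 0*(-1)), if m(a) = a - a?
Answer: 0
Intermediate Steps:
m(a) = 0
y = 411
-(-127 + y)*m(-3 + 0*(-1)) = -(-127 + 411)*0 = -284*0 = -1*0 = 0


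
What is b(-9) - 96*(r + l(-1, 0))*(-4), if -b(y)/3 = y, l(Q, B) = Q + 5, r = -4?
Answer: 27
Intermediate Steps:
l(Q, B) = 5 + Q
b(y) = -3*y
b(-9) - 96*(r + l(-1, 0))*(-4) = -3*(-9) - 96*(-4 + (5 - 1))*(-4) = 27 - 96*(-4 + 4)*(-4) = 27 - 0*(-4) = 27 - 96*0 = 27 + 0 = 27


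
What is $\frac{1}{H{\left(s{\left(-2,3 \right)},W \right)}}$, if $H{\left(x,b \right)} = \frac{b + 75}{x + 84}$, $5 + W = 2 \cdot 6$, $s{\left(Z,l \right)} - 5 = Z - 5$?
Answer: $1$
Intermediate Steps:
$s{\left(Z,l \right)} = Z$ ($s{\left(Z,l \right)} = 5 + \left(Z - 5\right) = 5 + \left(-5 + Z\right) = Z$)
$W = 7$ ($W = -5 + 2 \cdot 6 = -5 + 12 = 7$)
$H{\left(x,b \right)} = \frac{75 + b}{84 + x}$
$\frac{1}{H{\left(s{\left(-2,3 \right)},W \right)}} = \frac{1}{\frac{1}{84 - 2} \left(75 + 7\right)} = \frac{1}{\frac{1}{82} \cdot 82} = 1^{-1} = 1$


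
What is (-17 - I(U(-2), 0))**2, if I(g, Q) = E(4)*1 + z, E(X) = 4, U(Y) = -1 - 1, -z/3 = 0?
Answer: 441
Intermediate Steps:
z = 0 (z = -3*0 = 0)
U(Y) = -2
I(g, Q) = 4 (I(g, Q) = 4*1 + 0 = 4 + 0 = 4)
(-17 - I(U(-2), 0))**2 = (-17 - 1*4)**2 = (-17 - 4)**2 = (-21)**2 = 441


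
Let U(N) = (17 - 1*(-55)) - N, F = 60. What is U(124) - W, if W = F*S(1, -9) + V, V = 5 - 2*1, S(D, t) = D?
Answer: -115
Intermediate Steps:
V = 3 (V = 5 - 2 = 3)
U(N) = 72 - N (U(N) = (17 + 55) - N = 72 - N)
W = 63 (W = 60*1 + 3 = 60 + 3 = 63)
U(124) - W = (72 - 1*124) - 1*63 = (72 - 124) - 63 = -52 - 63 = -115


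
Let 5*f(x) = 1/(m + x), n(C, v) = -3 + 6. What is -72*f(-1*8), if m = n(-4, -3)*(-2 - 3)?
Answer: 72/115 ≈ 0.62609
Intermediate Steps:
n(C, v) = 3
m = -15 (m = 3*(-2 - 3) = 3*(-5) = -15)
f(x) = 1/(5*(-15 + x))
-72*f(-1*8) = -72/(5*(-15 - 1*8)) = -72/(5*(-15 - 8)) = -72/(5*(-23)) = -72*(-1)/(5*23) = -72*(-1/115) = 72/115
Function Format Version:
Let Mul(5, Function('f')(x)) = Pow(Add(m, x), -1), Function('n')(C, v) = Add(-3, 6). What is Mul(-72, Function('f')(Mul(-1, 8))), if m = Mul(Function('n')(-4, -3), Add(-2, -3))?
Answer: Rational(72, 115) ≈ 0.62609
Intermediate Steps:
Function('n')(C, v) = 3
m = -15 (m = Mul(3, Add(-2, -3)) = Mul(3, -5) = -15)
Function('f')(x) = Mul(Rational(1, 5), Pow(Add(-15, x), -1))
Mul(-72, Function('f')(Mul(-1, 8))) = Mul(-72, Mul(Rational(1, 5), Pow(Add(-15, Mul(-1, 8)), -1))) = Mul(-72, Mul(Rational(1, 5), Pow(Add(-15, -8), -1))) = Mul(-72, Mul(Rational(1, 5), Pow(-23, -1))) = Mul(-72, Mul(Rational(1, 5), Rational(-1, 23))) = Mul(-72, Rational(-1, 115)) = Rational(72, 115)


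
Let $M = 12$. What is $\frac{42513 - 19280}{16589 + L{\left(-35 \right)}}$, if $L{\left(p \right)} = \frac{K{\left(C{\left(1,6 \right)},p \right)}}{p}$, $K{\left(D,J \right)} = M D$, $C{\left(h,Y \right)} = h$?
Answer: $\frac{813155}{580603} \approx 1.4005$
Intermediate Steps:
$K{\left(D,J \right)} = 12 D$
$L{\left(p \right)} = \frac{12}{p}$ ($L{\left(p \right)} = \frac{12 \cdot 1}{p} = \frac{12}{p}$)
$\frac{42513 - 19280}{16589 + L{\left(-35 \right)}} = \frac{42513 - 19280}{16589 + \frac{12}{-35}} = \frac{23233}{16589 + 12 \left(- \frac{1}{35}\right)} = \frac{23233}{16589 - \frac{12}{35}} = \frac{23233}{\frac{580603}{35}} = 23233 \cdot \frac{35}{580603} = \frac{813155}{580603}$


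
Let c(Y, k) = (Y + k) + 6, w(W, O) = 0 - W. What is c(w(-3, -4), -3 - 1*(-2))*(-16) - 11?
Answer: -139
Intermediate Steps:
w(W, O) = -W
c(Y, k) = 6 + Y + k
c(w(-3, -4), -3 - 1*(-2))*(-16) - 11 = (6 - 1*(-3) + (-3 - 1*(-2)))*(-16) - 11 = (6 + 3 + (-3 + 2))*(-16) - 11 = (6 + 3 - 1)*(-16) - 11 = 8*(-16) - 11 = -128 - 11 = -139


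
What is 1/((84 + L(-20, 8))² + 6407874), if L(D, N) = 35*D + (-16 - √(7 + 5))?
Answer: 3403655/23169725131874 - 632*√3/11584862565937 ≈ 1.4681e-7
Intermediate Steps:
L(D, N) = -16 - 2*√3 + 35*D (L(D, N) = 35*D + (-16 - √12) = 35*D + (-16 - 2*√3) = -16 - 2*√3 + 35*D)
1/((84 + L(-20, 8))² + 6407874) = 1/((84 + (-16 - 2*√3 + 35*(-20)))² + 6407874) = 1/((84 + (-16 - 2*√3 - 700))² + 6407874) = 1/((84 + (-716 - 2*√3))² + 6407874) = 1/((-632 - 2*√3)² + 6407874) = 1/(6407874 + (-632 - 2*√3)²)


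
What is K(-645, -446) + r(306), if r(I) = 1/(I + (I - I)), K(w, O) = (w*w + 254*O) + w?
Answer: 92441377/306 ≈ 3.0210e+5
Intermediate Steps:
K(w, O) = w + w**2 + 254*O (K(w, O) = (w**2 + 254*O) + w = w + w**2 + 254*O)
r(I) = 1/I (r(I) = 1/(I + 0) = 1/I)
K(-645, -446) + r(306) = (-645 + (-645)**2 + 254*(-446)) + 1/306 = (-645 + 416025 - 113284) + 1/306 = 302096 + 1/306 = 92441377/306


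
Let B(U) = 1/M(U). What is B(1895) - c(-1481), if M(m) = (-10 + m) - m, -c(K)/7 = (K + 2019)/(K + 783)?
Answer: -19179/3490 ≈ -5.4954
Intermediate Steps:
c(K) = -7*(2019 + K)/(783 + K) (c(K) = -7*(K + 2019)/(K + 783) = -7*(2019 + K)/(783 + K))
M(m) = -10
B(U) = -⅒ (B(U) = 1/(-10) = -⅒)
B(1895) - c(-1481) = -⅒ - 7*(-2019 - 1*(-1481))/(783 - 1481) = -⅒ - 7*(-2019 + 1481)/(-698) = -⅒ - 7*(-1)*(-538)/698 = -⅒ - 1*1883/349 = -⅒ - 1883/349 = -19179/3490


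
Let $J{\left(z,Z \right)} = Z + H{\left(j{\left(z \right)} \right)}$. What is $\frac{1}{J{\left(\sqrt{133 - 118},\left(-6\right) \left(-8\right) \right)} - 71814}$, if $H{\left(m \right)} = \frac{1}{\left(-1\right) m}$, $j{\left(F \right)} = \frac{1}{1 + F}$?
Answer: $- \frac{71767}{5150502274} + \frac{\sqrt{15}}{5150502274} \approx -1.3933 \cdot 10^{-5}$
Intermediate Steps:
$H{\left(m \right)} = - \frac{1}{m}$
$J{\left(z,Z \right)} = -1 + Z - z$ ($J{\left(z,Z \right)} = Z - \frac{1}{\frac{1}{1 + z}} = Z - \left(1 + z\right) = -1 + Z - z$)
$\frac{1}{J{\left(\sqrt{133 - 118},\left(-6\right) \left(-8\right) \right)} - 71814} = \frac{1}{\left(-1 - -48 - \sqrt{133 - 118}\right) - 71814} = \frac{1}{\left(-1 + 48 - \sqrt{15}\right) - 71814} = \frac{1}{\left(47 - \sqrt{15}\right) - 71814} = \frac{1}{-71767 - \sqrt{15}}$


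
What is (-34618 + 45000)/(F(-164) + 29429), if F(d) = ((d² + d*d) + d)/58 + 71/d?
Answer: 49376792/144359761 ≈ 0.34204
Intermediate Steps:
F(d) = 71/d + d²/29 + d/58 (F(d) = ((d² + d²) + d)*(1/58) + 71/d = (2*d² + d)*(1/58) + 71/d = (d + 2*d²)*(1/58) + 71/d = (d²/29 + d/58) + 71/d = 71/d + d²/29 + d/58)
(-34618 + 45000)/(F(-164) + 29429) = (-34618 + 45000)/((71/(-164) + (1/29)*(-164)² + (1/58)*(-164)) + 29429) = 10382/((71*(-1/164) + (1/29)*26896 - 82/29) + 29429) = 10382/((-71/164 + 26896/29 - 82/29) + 29429) = 10382/(4395437/4756 + 29429) = 10382/(144359761/4756) = 10382*(4756/144359761) = 49376792/144359761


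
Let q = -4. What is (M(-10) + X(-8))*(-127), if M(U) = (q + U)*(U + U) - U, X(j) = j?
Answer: -35814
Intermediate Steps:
M(U) = -U + 2*U*(-4 + U) (M(U) = (-4 + U)*(U + U) - U = (-4 + U)*(2*U) - U = 2*U*(-4 + U) - U = -U + 2*U*(-4 + U))
(M(-10) + X(-8))*(-127) = (-10*(-9 + 2*(-10)) - 8)*(-127) = (-10*(-9 - 20) - 8)*(-127) = (-10*(-29) - 8)*(-127) = (290 - 8)*(-127) = 282*(-127) = -35814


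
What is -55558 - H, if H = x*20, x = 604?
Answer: -67638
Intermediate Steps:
H = 12080 (H = 604*20 = 12080)
-55558 - H = -55558 - 1*12080 = -55558 - 12080 = -67638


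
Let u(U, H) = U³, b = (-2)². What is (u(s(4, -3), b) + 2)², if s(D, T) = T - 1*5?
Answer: 260100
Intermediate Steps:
s(D, T) = -5 + T (s(D, T) = T - 5 = -5 + T)
b = 4
(u(s(4, -3), b) + 2)² = ((-5 - 3)³ + 2)² = ((-8)³ + 2)² = (-512 + 2)² = (-510)² = 260100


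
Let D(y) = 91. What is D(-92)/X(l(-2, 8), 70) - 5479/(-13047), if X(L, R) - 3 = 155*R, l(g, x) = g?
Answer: 60650864/141599091 ≈ 0.42833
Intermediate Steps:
X(L, R) = 3 + 155*R
D(-92)/X(l(-2, 8), 70) - 5479/(-13047) = 91/(3 + 155*70) - 5479/(-13047) = 91/(3 + 10850) - 5479*(-1/13047) = 91/10853 + 5479/13047 = 60650864/141599091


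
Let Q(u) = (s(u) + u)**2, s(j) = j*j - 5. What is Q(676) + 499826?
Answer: 209441276435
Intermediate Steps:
s(j) = -5 + j**2 (s(j) = j**2 - 5 = -5 + j**2)
Q(u) = (-5 + u + u**2)**2 (Q(u) = ((-5 + u**2) + u)**2 = (-5 + u + u**2)**2)
Q(676) + 499826 = (-5 + 676 + 676**2)**2 + 499826 = (-5 + 676 + 456976)**2 + 499826 = 457647**2 + 499826 = 209440776609 + 499826 = 209441276435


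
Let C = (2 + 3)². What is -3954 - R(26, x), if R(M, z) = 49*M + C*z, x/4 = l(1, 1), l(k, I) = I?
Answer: -5328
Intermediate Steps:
C = 25 (C = 5² = 25)
x = 4 (x = 4*1 = 4)
R(M, z) = 25*z + 49*M (R(M, z) = 49*M + 25*z = 25*z + 49*M)
-3954 - R(26, x) = -3954 - (25*4 + 49*26) = -3954 - (100 + 1274) = -3954 - 1*1374 = -3954 - 1374 = -5328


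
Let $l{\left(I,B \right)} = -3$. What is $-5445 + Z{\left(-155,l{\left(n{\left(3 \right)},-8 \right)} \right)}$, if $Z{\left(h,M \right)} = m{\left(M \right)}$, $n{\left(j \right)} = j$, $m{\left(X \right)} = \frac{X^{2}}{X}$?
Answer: $-5448$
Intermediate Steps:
$m{\left(X \right)} = X$
$Z{\left(h,M \right)} = M$
$-5445 + Z{\left(-155,l{\left(n{\left(3 \right)},-8 \right)} \right)} = -5445 - 3 = -5448$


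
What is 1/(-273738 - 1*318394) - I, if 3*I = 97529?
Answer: -57750041831/1776396 ≈ -32510.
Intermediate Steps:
I = 97529/3 (I = (1/3)*97529 = 97529/3 ≈ 32510.)
1/(-273738 - 1*318394) - I = 1/(-273738 - 1*318394) - 1*97529/3 = 1/(-273738 - 318394) - 97529/3 = 1/(-592132) - 97529/3 = -1/592132 - 97529/3 = -57750041831/1776396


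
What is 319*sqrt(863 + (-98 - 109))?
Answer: 1276*sqrt(41) ≈ 8170.4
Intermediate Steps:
319*sqrt(863 + (-98 - 109)) = 319*sqrt(863 - 207) = 319*sqrt(656) = 319*(4*sqrt(41)) = 1276*sqrt(41)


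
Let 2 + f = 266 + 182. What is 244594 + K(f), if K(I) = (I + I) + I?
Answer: 245932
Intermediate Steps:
f = 446 (f = -2 + (266 + 182) = -2 + 448 = 446)
K(I) = 3*I (K(I) = 2*I + I = 3*I)
244594 + K(f) = 244594 + 3*446 = 244594 + 1338 = 245932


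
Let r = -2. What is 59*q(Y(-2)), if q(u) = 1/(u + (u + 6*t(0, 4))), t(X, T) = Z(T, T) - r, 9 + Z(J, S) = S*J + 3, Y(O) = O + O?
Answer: 59/64 ≈ 0.92188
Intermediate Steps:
Y(O) = 2*O
Z(J, S) = -6 + J*S (Z(J, S) = -9 + (S*J + 3) = -9 + (J*S + 3) = -9 + (3 + J*S) = -6 + J*S)
t(X, T) = -4 + T**2 (t(X, T) = (-6 + T*T) - 1*(-2) = (-6 + T**2) + 2 = -4 + T**2)
q(u) = 1/(72 + 2*u) (q(u) = 1/(u + (u + 6*(-4 + 4**2))) = 1/(u + (u + 6*(-4 + 16))) = 1/(u + (u + 6*12)) = 1/(u + (u + 72)) = 1/(u + (72 + u)) = 1/(72 + 2*u))
59*q(Y(-2)) = 59*(1/(2*(36 + 2*(-2)))) = 59*(1/(2*(36 - 4))) = 59*((1/2)/32) = 59*((1/2)*(1/32)) = 59*(1/64) = 59/64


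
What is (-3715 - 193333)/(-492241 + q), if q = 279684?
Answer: 197048/212557 ≈ 0.92704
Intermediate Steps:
(-3715 - 193333)/(-492241 + q) = (-3715 - 193333)/(-492241 + 279684) = -197048/(-212557) = -197048*(-1/212557) = 197048/212557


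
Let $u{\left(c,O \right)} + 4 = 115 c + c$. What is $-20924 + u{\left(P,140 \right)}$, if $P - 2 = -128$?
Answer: $-35544$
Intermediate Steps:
$P = -126$ ($P = 2 - 128 = -126$)
$u{\left(c,O \right)} = -4 + 116 c$ ($u{\left(c,O \right)} = -4 + \left(115 c + c\right) = -4 + 116 c$)
$-20924 + u{\left(P,140 \right)} = -20924 + \left(-4 + 116 \left(-126\right)\right) = -20924 - 14620 = -35544$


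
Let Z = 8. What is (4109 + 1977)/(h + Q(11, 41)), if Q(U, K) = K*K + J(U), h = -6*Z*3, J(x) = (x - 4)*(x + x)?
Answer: 6086/1691 ≈ 3.5991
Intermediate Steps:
J(x) = 2*x*(-4 + x) (J(x) = (-4 + x)*(2*x) = 2*x*(-4 + x))
h = -144 (h = -6*8*3 = -48*3 = -144)
Q(U, K) = K² + 2*U*(-4 + U) (Q(U, K) = K*K + 2*U*(-4 + U) = K² + 2*U*(-4 + U))
(4109 + 1977)/(h + Q(11, 41)) = (4109 + 1977)/(-144 + (41² + 2*11*(-4 + 11))) = 6086/(-144 + (1681 + 2*11*7)) = 6086/(-144 + (1681 + 154)) = 6086/(-144 + 1835) = 6086/1691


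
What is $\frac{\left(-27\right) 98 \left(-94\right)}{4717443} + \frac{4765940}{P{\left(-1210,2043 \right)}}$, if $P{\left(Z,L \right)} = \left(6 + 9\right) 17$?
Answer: $\frac{1498874247736}{80196531} \approx 18690.0$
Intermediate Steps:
$P{\left(Z,L \right)} = 255$ ($P{\left(Z,L \right)} = 15 \cdot 17 = 255$)
$\frac{\left(-27\right) 98 \left(-94\right)}{4717443} + \frac{4765940}{P{\left(-1210,2043 \right)}} = \frac{\left(-27\right) 98 \left(-94\right)}{4717443} + \frac{4765940}{255} = \left(-2646\right) \left(-94\right) \frac{1}{4717443} + 4765940 \cdot \frac{1}{255} = 248724 \cdot \frac{1}{4717443} + \frac{953188}{51} = \frac{82908}{1572481} + \frac{953188}{51} = \frac{1498874247736}{80196531}$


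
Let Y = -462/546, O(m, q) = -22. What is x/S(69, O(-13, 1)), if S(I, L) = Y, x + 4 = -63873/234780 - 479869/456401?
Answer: 190143550671/30222874220 ≈ 6.2914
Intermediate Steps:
Y = -11/13 (Y = -462*1/546 = -11/13 ≈ -0.84615)
x = -190143550671/35717942260 (x = -4 + (-63873/234780 - 479869/456401) = -4 + (-63873*1/234780 - 479869*1/456401) = -4 + (-21291/78260 - 479869/456401) = -4 - 47271781631/35717942260 = -190143550671/35717942260 ≈ -5.3235)
S(I, L) = -11/13
x/S(69, O(-13, 1)) = -190143550671/(35717942260*(-11/13)) = -190143550671/35717942260*(-13/11) = 190143550671/30222874220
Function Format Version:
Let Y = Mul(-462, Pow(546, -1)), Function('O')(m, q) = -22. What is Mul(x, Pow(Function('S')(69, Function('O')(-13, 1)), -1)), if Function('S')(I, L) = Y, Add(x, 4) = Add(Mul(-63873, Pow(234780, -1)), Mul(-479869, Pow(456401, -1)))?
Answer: Rational(190143550671, 30222874220) ≈ 6.2914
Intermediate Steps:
Y = Rational(-11, 13) (Y = Mul(-462, Rational(1, 546)) = Rational(-11, 13) ≈ -0.84615)
x = Rational(-190143550671, 35717942260) (x = Add(-4, Add(Mul(-63873, Pow(234780, -1)), Mul(-479869, Pow(456401, -1)))) = Add(-4, Add(Mul(-63873, Rational(1, 234780)), Mul(-479869, Rational(1, 456401)))) = Add(-4, Add(Rational(-21291, 78260), Rational(-479869, 456401))) = Add(-4, Rational(-47271781631, 35717942260)) = Rational(-190143550671, 35717942260) ≈ -5.3235)
Function('S')(I, L) = Rational(-11, 13)
Mul(x, Pow(Function('S')(69, Function('O')(-13, 1)), -1)) = Mul(Rational(-190143550671, 35717942260), Pow(Rational(-11, 13), -1)) = Mul(Rational(-190143550671, 35717942260), Rational(-13, 11)) = Rational(190143550671, 30222874220)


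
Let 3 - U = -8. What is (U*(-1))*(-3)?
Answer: 33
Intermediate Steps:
U = 11 (U = 3 - 1*(-8) = 3 + 8 = 11)
(U*(-1))*(-3) = (11*(-1))*(-3) = -11*(-3) = 33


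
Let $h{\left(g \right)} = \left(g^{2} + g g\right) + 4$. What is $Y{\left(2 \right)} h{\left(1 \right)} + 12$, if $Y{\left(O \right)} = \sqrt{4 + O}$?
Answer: $12 + 6 \sqrt{6} \approx 26.697$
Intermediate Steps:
$h{\left(g \right)} = 4 + 2 g^{2}$ ($h{\left(g \right)} = \left(g^{2} + g^{2}\right) + 4 = 2 g^{2} + 4 = 4 + 2 g^{2}$)
$Y{\left(2 \right)} h{\left(1 \right)} + 12 = \sqrt{4 + 2} \left(4 + 2 \cdot 1^{2}\right) + 12 = \sqrt{6} \left(4 + 2 \cdot 1\right) + 12 = \sqrt{6} \left(4 + 2\right) + 12 = \sqrt{6} \cdot 6 + 12 = 6 \sqrt{6} + 12 = 12 + 6 \sqrt{6}$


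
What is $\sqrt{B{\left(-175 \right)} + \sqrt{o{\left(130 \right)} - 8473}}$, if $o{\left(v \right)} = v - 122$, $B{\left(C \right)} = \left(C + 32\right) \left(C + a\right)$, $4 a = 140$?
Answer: $\sqrt{20020 + i \sqrt{8465}} \approx 141.49 + 0.3251 i$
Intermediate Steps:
$a = 35$ ($a = \frac{1}{4} \cdot 140 = 35$)
$B{\left(C \right)} = \left(32 + C\right) \left(35 + C\right)$ ($B{\left(C \right)} = \left(C + 32\right) \left(C + 35\right) = \left(32 + C\right) \left(35 + C\right)$)
$o{\left(v \right)} = -122 + v$
$\sqrt{B{\left(-175 \right)} + \sqrt{o{\left(130 \right)} - 8473}} = \sqrt{\left(1120 + \left(-175\right)^{2} + 67 \left(-175\right)\right) + \sqrt{\left(-122 + 130\right) - 8473}} = \sqrt{\left(1120 + 30625 - 11725\right) + \sqrt{8 - 8473}} = \sqrt{20020 + \sqrt{-8465}} = \sqrt{20020 + i \sqrt{8465}}$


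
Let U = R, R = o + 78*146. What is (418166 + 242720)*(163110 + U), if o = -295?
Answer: 115128323858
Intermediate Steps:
R = 11093 (R = -295 + 78*146 = -295 + 11388 = 11093)
U = 11093
(418166 + 242720)*(163110 + U) = (418166 + 242720)*(163110 + 11093) = 660886*174203 = 115128323858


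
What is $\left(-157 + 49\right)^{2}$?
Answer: $11664$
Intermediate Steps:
$\left(-157 + 49\right)^{2} = \left(-108\right)^{2} = 11664$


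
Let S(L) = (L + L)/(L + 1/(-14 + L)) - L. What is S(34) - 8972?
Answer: -6131726/681 ≈ -9004.0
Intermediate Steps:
S(L) = -L + 2*L/(L + 1/(-14 + L)) (S(L) = (2*L)/(L + 1/(-14 + L)) - L = 2*L/(L + 1/(-14 + L)) - L = -L + 2*L/(L + 1/(-14 + L)))
S(34) - 8972 = 34*(-29 - 1*34**2 + 16*34)/(1 + 34**2 - 14*34) - 8972 = 34*(-29 - 1*1156 + 544)/(1 + 1156 - 476) - 8972 = 34*(-29 - 1156 + 544)/681 - 8972 = 34*(1/681)*(-641) - 8972 = -21794/681 - 8972 = -6131726/681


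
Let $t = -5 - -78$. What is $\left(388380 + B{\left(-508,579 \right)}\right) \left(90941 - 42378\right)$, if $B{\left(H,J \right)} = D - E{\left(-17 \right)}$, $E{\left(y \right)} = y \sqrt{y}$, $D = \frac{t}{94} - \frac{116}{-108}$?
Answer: $\frac{47869187072131}{2538} + 825571 i \sqrt{17} \approx 1.8861 \cdot 10^{10} + 3.4039 \cdot 10^{6} i$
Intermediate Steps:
$t = 73$ ($t = -5 + 78 = 73$)
$D = \frac{4697}{2538}$ ($D = \frac{73}{94} - \frac{116}{-108} = 73 \cdot \frac{1}{94} - - \frac{29}{27} = \frac{73}{94} + \frac{29}{27} = \frac{4697}{2538} \approx 1.8507$)
$E{\left(y \right)} = y^{\frac{3}{2}}$
$B{\left(H,J \right)} = \frac{4697}{2538} + 17 i \sqrt{17}$ ($B{\left(H,J \right)} = \frac{4697}{2538} - \left(-17\right)^{\frac{3}{2}} = \frac{4697}{2538} - - 17 i \sqrt{17} = \frac{4697}{2538} + 17 i \sqrt{17}$)
$\left(388380 + B{\left(-508,579 \right)}\right) \left(90941 - 42378\right) = \left(388380 + \left(\frac{4697}{2538} + 17 i \sqrt{17}\right)\right) \left(90941 - 42378\right) = \left(\frac{985713137}{2538} + 17 i \sqrt{17}\right) 48563 = \frac{47869187072131}{2538} + 825571 i \sqrt{17}$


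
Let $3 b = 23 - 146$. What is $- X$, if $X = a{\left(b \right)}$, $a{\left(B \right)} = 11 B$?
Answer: $451$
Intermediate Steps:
$b = -41$ ($b = \frac{23 - 146}{3} = \frac{1}{3} \left(-123\right) = -41$)
$X = -451$ ($X = 11 \left(-41\right) = -451$)
$- X = \left(-1\right) \left(-451\right) = 451$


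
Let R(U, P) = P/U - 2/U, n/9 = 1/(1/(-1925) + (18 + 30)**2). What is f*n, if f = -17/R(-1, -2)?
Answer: -294525/17740796 ≈ -0.016602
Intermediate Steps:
n = 17325/4435199 (n = 9/(1/(-1925) + (18 + 30)**2) = 9/(-1/1925 + 48**2) = 9/(-1/1925 + 2304) = 9/(4435199/1925) = 9*(1925/4435199) = 17325/4435199 ≈ 0.0039063)
R(U, P) = -2/U + P/U
f = -17/4 (f = -17*(-1/(-2 - 2)) = -17/((-1*(-4))) = -17/4 ≈ -4.2500)
f*n = -17/4*17325/4435199 = -294525/17740796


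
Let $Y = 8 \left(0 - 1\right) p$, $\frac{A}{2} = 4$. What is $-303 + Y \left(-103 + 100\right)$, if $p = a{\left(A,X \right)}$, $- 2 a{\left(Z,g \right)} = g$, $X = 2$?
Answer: $-327$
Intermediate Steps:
$A = 8$ ($A = 2 \cdot 4 = 8$)
$a{\left(Z,g \right)} = - \frac{g}{2}$
$p = -1$ ($p = \left(- \frac{1}{2}\right) 2 = -1$)
$Y = 8$ ($Y = 8 \left(0 - 1\right) \left(-1\right) = 8 \left(-1\right) \left(-1\right) = \left(-8\right) \left(-1\right) = 8$)
$-303 + Y \left(-103 + 100\right) = -303 + 8 \left(-103 + 100\right) = -303 + 8 \left(-3\right) = -303 - 24 = -327$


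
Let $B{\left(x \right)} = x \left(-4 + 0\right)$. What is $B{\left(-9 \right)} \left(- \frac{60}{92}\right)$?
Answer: $- \frac{540}{23} \approx -23.478$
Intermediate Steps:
$B{\left(x \right)} = - 4 x$ ($B{\left(x \right)} = x \left(-4\right) = - 4 x$)
$B{\left(-9 \right)} \left(- \frac{60}{92}\right) = \left(-4\right) \left(-9\right) \left(- \frac{60}{92}\right) = 36 \left(\left(-60\right) \frac{1}{92}\right) = 36 \left(- \frac{15}{23}\right) = - \frac{540}{23}$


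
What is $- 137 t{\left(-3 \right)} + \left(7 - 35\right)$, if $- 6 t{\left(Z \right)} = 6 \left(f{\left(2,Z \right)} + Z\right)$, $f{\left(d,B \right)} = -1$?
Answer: $-576$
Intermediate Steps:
$t{\left(Z \right)} = 1 - Z$ ($t{\left(Z \right)} = - \frac{6 \left(-1 + Z\right)}{6} = - \frac{-6 + 6 Z}{6} = 1 - Z$)
$- 137 t{\left(-3 \right)} + \left(7 - 35\right) = - 137 \left(1 - -3\right) + \left(7 - 35\right) = - 137 \left(1 + 3\right) + \left(7 - 35\right) = \left(-137\right) 4 + \left(7 - 35\right) = -548 - 28 = -576$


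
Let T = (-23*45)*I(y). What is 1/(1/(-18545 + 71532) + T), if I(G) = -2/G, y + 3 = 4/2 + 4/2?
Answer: 52987/109683091 ≈ 0.00048309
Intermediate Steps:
y = 1 (y = -3 + (4/2 + 4/2) = -3 + (4*(½) + 4*(½)) = -3 + (2 + 2) = -3 + 4 = 1)
T = 2070 (T = (-23*45)*(-2/1) = -(-2070) = -1035*(-2) = 2070)
1/(1/(-18545 + 71532) + T) = 1/(1/(-18545 + 71532) + 2070) = 1/(1/52987 + 2070) = 1/(109683091/52987) = 52987/109683091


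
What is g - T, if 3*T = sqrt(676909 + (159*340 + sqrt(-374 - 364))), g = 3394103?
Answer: 3394103 - sqrt(730969 + 3*I*sqrt(82))/3 ≈ 3.3938e+6 - 0.0052957*I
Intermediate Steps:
T = sqrt(730969 + 3*I*sqrt(82))/3 (T = sqrt(676909 + (159*340 + sqrt(-374 - 364)))/3 = sqrt(676909 + (54060 + sqrt(-738)))/3 = sqrt(676909 + (54060 + 3*I*sqrt(82)))/3 = sqrt(730969 + 3*I*sqrt(82))/3 ≈ 284.99 + 0.0052957*I)
g - T = 3394103 - sqrt(730969 + 3*I*sqrt(82))/3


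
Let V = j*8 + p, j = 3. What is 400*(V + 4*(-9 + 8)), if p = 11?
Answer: 12400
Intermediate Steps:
V = 35 (V = 3*8 + 11 = 24 + 11 = 35)
400*(V + 4*(-9 + 8)) = 400*(35 + 4*(-9 + 8)) = 400*(35 + 4*(-1)) = 400*(35 - 4) = 400*31 = 12400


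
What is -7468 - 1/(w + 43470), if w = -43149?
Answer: -2397229/321 ≈ -7468.0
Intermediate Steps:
-7468 - 1/(w + 43470) = -7468 - 1/(-43149 + 43470) = -7468 - 1/321 = -2397229/321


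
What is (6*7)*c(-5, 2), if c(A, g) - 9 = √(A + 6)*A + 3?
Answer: 294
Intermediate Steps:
c(A, g) = 12 + A*√(6 + A) (c(A, g) = 9 + (√(A + 6)*A + 3) = 9 + (√(6 + A)*A + 3) = 9 + (A*√(6 + A) + 3) = 9 + (3 + A*√(6 + A)) = 12 + A*√(6 + A))
(6*7)*c(-5, 2) = (6*7)*(12 - 5*√(6 - 5)) = 42*(12 - 5*√1) = 42*(12 - 5*1) = 42*(12 - 5) = 42*7 = 294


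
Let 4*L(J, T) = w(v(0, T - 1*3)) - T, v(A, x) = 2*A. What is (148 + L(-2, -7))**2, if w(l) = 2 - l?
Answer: 361201/16 ≈ 22575.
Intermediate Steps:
L(J, T) = 1/2 - T/4 (L(J, T) = ((2 - 2*0) - T)/4 = ((2 - 1*0) - T)/4 = ((2 + 0) - T)/4 = (2 - T)/4 = 1/2 - T/4)
(148 + L(-2, -7))**2 = (148 + (1/2 - 1/4*(-7)))**2 = (148 + (1/2 + 7/4))**2 = (148 + 9/4)**2 = (601/4)**2 = 361201/16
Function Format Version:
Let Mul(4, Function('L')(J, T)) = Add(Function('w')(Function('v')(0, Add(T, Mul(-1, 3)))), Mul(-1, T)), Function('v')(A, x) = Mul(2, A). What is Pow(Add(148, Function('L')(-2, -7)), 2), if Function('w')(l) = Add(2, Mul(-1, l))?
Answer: Rational(361201, 16) ≈ 22575.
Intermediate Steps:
Function('L')(J, T) = Add(Rational(1, 2), Mul(Rational(-1, 4), T)) (Function('L')(J, T) = Mul(Rational(1, 4), Add(Add(2, Mul(-1, Mul(2, 0))), Mul(-1, T))) = Mul(Rational(1, 4), Add(Add(2, Mul(-1, 0)), Mul(-1, T))) = Mul(Rational(1, 4), Add(Add(2, 0), Mul(-1, T))) = Mul(Rational(1, 4), Add(2, Mul(-1, T))) = Add(Rational(1, 2), Mul(Rational(-1, 4), T)))
Pow(Add(148, Function('L')(-2, -7)), 2) = Pow(Add(148, Add(Rational(1, 2), Mul(Rational(-1, 4), -7))), 2) = Pow(Add(148, Add(Rational(1, 2), Rational(7, 4))), 2) = Pow(Add(148, Rational(9, 4)), 2) = Pow(Rational(601, 4), 2) = Rational(361201, 16)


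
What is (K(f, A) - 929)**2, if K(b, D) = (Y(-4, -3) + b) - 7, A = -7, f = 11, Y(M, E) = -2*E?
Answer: 844561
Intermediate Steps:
K(b, D) = -1 + b (K(b, D) = (-2*(-3) + b) - 7 = (6 + b) - 7 = -1 + b)
(K(f, A) - 929)**2 = ((-1 + 11) - 929)**2 = (10 - 929)**2 = (-919)**2 = 844561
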